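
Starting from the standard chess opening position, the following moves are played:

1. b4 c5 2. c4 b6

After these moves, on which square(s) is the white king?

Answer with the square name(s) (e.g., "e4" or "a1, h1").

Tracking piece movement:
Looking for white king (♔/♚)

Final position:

  a b c d e f g h
  ─────────────────
8│♜ ♞ ♝ ♛ ♚ ♝ ♞ ♜│8
7│♟ · · ♟ ♟ ♟ ♟ ♟│7
6│· ♟ · · · · · ·│6
5│· · ♟ · · · · ·│5
4│· ♙ ♙ · · · · ·│4
3│· · · · · · · ·│3
2│♙ · · ♙ ♙ ♙ ♙ ♙│2
1│♖ ♘ ♗ ♕ ♔ ♗ ♘ ♖│1
  ─────────────────
  a b c d e f g h


e1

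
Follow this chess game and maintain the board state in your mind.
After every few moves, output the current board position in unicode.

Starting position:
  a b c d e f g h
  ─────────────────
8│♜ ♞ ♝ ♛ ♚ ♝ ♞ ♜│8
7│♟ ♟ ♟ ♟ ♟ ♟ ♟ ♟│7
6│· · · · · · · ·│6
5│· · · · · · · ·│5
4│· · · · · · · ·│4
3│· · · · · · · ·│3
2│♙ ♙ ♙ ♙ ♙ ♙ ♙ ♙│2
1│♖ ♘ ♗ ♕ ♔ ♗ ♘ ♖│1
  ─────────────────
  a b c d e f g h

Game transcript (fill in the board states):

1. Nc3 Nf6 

  a b c d e f g h
  ─────────────────
8│♜ ♞ ♝ ♛ ♚ ♝ · ♜│8
7│♟ ♟ ♟ ♟ ♟ ♟ ♟ ♟│7
6│· · · · · ♞ · ·│6
5│· · · · · · · ·│5
4│· · · · · · · ·│4
3│· · ♘ · · · · ·│3
2│♙ ♙ ♙ ♙ ♙ ♙ ♙ ♙│2
1│♖ · ♗ ♕ ♔ ♗ ♘ ♖│1
  ─────────────────
  a b c d e f g h

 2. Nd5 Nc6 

  a b c d e f g h
  ─────────────────
8│♜ · ♝ ♛ ♚ ♝ · ♜│8
7│♟ ♟ ♟ ♟ ♟ ♟ ♟ ♟│7
6│· · ♞ · · ♞ · ·│6
5│· · · ♘ · · · ·│5
4│· · · · · · · ·│4
3│· · · · · · · ·│3
2│♙ ♙ ♙ ♙ ♙ ♙ ♙ ♙│2
1│♖ · ♗ ♕ ♔ ♗ ♘ ♖│1
  ─────────────────
  a b c d e f g h

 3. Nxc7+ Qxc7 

  a b c d e f g h
  ─────────────────
8│♜ · ♝ · ♚ ♝ · ♜│8
7│♟ ♟ ♛ ♟ ♟ ♟ ♟ ♟│7
6│· · ♞ · · ♞ · ·│6
5│· · · · · · · ·│5
4│· · · · · · · ·│4
3│· · · · · · · ·│3
2│♙ ♙ ♙ ♙ ♙ ♙ ♙ ♙│2
1│♖ · ♗ ♕ ♔ ♗ ♘ ♖│1
  ─────────────────
  a b c d e f g h

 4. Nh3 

  a b c d e f g h
  ─────────────────
8│♜ · ♝ · ♚ ♝ · ♜│8
7│♟ ♟ ♛ ♟ ♟ ♟ ♟ ♟│7
6│· · ♞ · · ♞ · ·│6
5│· · · · · · · ·│5
4│· · · · · · · ·│4
3│· · · · · · · ♘│3
2│♙ ♙ ♙ ♙ ♙ ♙ ♙ ♙│2
1│♖ · ♗ ♕ ♔ ♗ · ♖│1
  ─────────────────
  a b c d e f g h


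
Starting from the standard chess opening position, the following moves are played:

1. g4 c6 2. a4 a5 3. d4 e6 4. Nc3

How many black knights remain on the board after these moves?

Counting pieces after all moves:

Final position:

  a b c d e f g h
  ─────────────────
8│♜ ♞ ♝ ♛ ♚ ♝ ♞ ♜│8
7│· ♟ · ♟ · ♟ ♟ ♟│7
6│· · ♟ · ♟ · · ·│6
5│♟ · · · · · · ·│5
4│♙ · · ♙ · · ♙ ·│4
3│· · ♘ · · · · ·│3
2│· ♙ ♙ · ♙ ♙ · ♙│2
1│♖ · ♗ ♕ ♔ ♗ ♘ ♖│1
  ─────────────────
  a b c d e f g h


2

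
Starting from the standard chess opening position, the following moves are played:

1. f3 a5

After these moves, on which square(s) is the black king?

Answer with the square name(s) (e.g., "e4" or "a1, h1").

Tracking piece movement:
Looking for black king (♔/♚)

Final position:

  a b c d e f g h
  ─────────────────
8│♜ ♞ ♝ ♛ ♚ ♝ ♞ ♜│8
7│· ♟ ♟ ♟ ♟ ♟ ♟ ♟│7
6│· · · · · · · ·│6
5│♟ · · · · · · ·│5
4│· · · · · · · ·│4
3│· · · · · ♙ · ·│3
2│♙ ♙ ♙ ♙ ♙ · ♙ ♙│2
1│♖ ♘ ♗ ♕ ♔ ♗ ♘ ♖│1
  ─────────────────
  a b c d e f g h


e8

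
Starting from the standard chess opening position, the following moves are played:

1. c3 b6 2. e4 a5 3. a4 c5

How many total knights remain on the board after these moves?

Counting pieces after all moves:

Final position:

  a b c d e f g h
  ─────────────────
8│♜ ♞ ♝ ♛ ♚ ♝ ♞ ♜│8
7│· · · ♟ ♟ ♟ ♟ ♟│7
6│· ♟ · · · · · ·│6
5│♟ · ♟ · · · · ·│5
4│♙ · · · ♙ · · ·│4
3│· · ♙ · · · · ·│3
2│· ♙ · ♙ · ♙ ♙ ♙│2
1│♖ ♘ ♗ ♕ ♔ ♗ ♘ ♖│1
  ─────────────────
  a b c d e f g h


4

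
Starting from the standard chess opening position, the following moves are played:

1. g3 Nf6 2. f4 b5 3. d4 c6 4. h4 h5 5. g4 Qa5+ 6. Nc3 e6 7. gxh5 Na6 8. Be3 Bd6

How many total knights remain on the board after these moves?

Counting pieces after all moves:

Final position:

  a b c d e f g h
  ─────────────────
8│♜ · ♝ · ♚ · · ♜│8
7│♟ · · ♟ · ♟ ♟ ·│7
6│♞ · ♟ ♝ ♟ ♞ · ·│6
5│♛ ♟ · · · · · ♙│5
4│· · · ♙ · ♙ · ♙│4
3│· · ♘ · ♗ · · ·│3
2│♙ ♙ ♙ · ♙ · · ·│2
1│♖ · · ♕ ♔ ♗ ♘ ♖│1
  ─────────────────
  a b c d e f g h


4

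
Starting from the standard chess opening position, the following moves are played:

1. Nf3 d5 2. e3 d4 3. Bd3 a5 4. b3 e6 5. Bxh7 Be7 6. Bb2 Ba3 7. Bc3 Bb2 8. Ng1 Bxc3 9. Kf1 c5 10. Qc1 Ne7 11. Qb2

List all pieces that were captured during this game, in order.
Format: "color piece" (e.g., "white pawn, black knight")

Tracking captures:
  Bxh7: captured black pawn
  Bxc3: captured white bishop

black pawn, white bishop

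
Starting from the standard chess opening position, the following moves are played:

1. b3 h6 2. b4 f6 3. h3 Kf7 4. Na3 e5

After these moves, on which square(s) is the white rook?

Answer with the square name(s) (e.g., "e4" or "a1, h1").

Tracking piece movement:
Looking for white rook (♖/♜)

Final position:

  a b c d e f g h
  ─────────────────
8│♜ ♞ ♝ ♛ · ♝ ♞ ♜│8
7│♟ ♟ ♟ ♟ · ♚ ♟ ·│7
6│· · · · · ♟ · ♟│6
5│· · · · ♟ · · ·│5
4│· ♙ · · · · · ·│4
3│♘ · · · · · · ♙│3
2│♙ · ♙ ♙ ♙ ♙ ♙ ·│2
1│♖ · ♗ ♕ ♔ ♗ ♘ ♖│1
  ─────────────────
  a b c d e f g h


a1, h1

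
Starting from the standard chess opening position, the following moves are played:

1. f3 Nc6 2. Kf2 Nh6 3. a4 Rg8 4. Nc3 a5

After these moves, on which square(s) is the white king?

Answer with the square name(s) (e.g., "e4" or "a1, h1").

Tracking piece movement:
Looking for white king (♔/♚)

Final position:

  a b c d e f g h
  ─────────────────
8│♜ · ♝ ♛ ♚ ♝ ♜ ·│8
7│· ♟ ♟ ♟ ♟ ♟ ♟ ♟│7
6│· · ♞ · · · · ♞│6
5│♟ · · · · · · ·│5
4│♙ · · · · · · ·│4
3│· · ♘ · · ♙ · ·│3
2│· ♙ ♙ ♙ ♙ ♔ ♙ ♙│2
1│♖ · ♗ ♕ · ♗ ♘ ♖│1
  ─────────────────
  a b c d e f g h


f2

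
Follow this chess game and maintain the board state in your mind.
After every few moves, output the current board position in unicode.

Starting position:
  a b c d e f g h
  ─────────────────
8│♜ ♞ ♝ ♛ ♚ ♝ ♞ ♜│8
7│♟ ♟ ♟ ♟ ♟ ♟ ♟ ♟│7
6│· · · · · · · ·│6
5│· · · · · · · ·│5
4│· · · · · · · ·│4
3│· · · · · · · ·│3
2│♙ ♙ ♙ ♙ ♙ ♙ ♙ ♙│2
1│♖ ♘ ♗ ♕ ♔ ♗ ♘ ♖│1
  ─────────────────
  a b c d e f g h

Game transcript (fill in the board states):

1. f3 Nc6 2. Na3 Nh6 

  a b c d e f g h
  ─────────────────
8│♜ · ♝ ♛ ♚ ♝ · ♜│8
7│♟ ♟ ♟ ♟ ♟ ♟ ♟ ♟│7
6│· · ♞ · · · · ♞│6
5│· · · · · · · ·│5
4│· · · · · · · ·│4
3│♘ · · · · ♙ · ·│3
2│♙ ♙ ♙ ♙ ♙ · ♙ ♙│2
1│♖ · ♗ ♕ ♔ ♗ ♘ ♖│1
  ─────────────────
  a b c d e f g h

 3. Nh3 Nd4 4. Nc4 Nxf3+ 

  a b c d e f g h
  ─────────────────
8│♜ · ♝ ♛ ♚ ♝ · ♜│8
7│♟ ♟ ♟ ♟ ♟ ♟ ♟ ♟│7
6│· · · · · · · ♞│6
5│· · · · · · · ·│5
4│· · ♘ · · · · ·│4
3│· · · · · ♞ · ♘│3
2│♙ ♙ ♙ ♙ ♙ · ♙ ♙│2
1│♖ · ♗ ♕ ♔ ♗ · ♖│1
  ─────────────────
  a b c d e f g h

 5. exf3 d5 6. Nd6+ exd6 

  a b c d e f g h
  ─────────────────
8│♜ · ♝ ♛ ♚ ♝ · ♜│8
7│♟ ♟ ♟ · · ♟ ♟ ♟│7
6│· · · ♟ · · · ♞│6
5│· · · ♟ · · · ·│5
4│· · · · · · · ·│4
3│· · · · · ♙ · ♘│3
2│♙ ♙ ♙ ♙ · · ♙ ♙│2
1│♖ · ♗ ♕ ♔ ♗ · ♖│1
  ─────────────────
  a b c d e f g h

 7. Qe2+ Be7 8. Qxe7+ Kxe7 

  a b c d e f g h
  ─────────────────
8│♜ · ♝ ♛ · · · ♜│8
7│♟ ♟ ♟ · ♚ ♟ ♟ ♟│7
6│· · · ♟ · · · ♞│6
5│· · · ♟ · · · ·│5
4│· · · · · · · ·│4
3│· · · · · ♙ · ♘│3
2│♙ ♙ ♙ ♙ · · ♙ ♙│2
1│♖ · ♗ · ♔ ♗ · ♖│1
  ─────────────────
  a b c d e f g h

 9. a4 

  a b c d e f g h
  ─────────────────
8│♜ · ♝ ♛ · · · ♜│8
7│♟ ♟ ♟ · ♚ ♟ ♟ ♟│7
6│· · · ♟ · · · ♞│6
5│· · · ♟ · · · ·│5
4│♙ · · · · · · ·│4
3│· · · · · ♙ · ♘│3
2│· ♙ ♙ ♙ · · ♙ ♙│2
1│♖ · ♗ · ♔ ♗ · ♖│1
  ─────────────────
  a b c d e f g h


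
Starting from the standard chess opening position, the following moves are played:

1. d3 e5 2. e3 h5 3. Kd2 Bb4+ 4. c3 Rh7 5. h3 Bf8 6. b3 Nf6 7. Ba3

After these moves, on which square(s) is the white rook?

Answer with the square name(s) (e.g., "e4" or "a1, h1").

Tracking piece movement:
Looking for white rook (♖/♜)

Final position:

  a b c d e f g h
  ─────────────────
8│♜ ♞ ♝ ♛ ♚ ♝ · ·│8
7│♟ ♟ ♟ ♟ · ♟ ♟ ♜│7
6│· · · · · ♞ · ·│6
5│· · · · ♟ · · ♟│5
4│· · · · · · · ·│4
3│♗ ♙ ♙ ♙ ♙ · · ♙│3
2│♙ · · ♔ · ♙ ♙ ·│2
1│♖ ♘ · ♕ · ♗ ♘ ♖│1
  ─────────────────
  a b c d e f g h


a1, h1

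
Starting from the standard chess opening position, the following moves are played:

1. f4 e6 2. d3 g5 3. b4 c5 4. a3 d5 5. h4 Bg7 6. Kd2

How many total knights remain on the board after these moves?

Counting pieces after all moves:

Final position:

  a b c d e f g h
  ─────────────────
8│♜ ♞ ♝ ♛ ♚ · ♞ ♜│8
7│♟ ♟ · · · ♟ ♝ ♟│7
6│· · · · ♟ · · ·│6
5│· · ♟ ♟ · · ♟ ·│5
4│· ♙ · · · ♙ · ♙│4
3│♙ · · ♙ · · · ·│3
2│· · ♙ ♔ ♙ · ♙ ·│2
1│♖ ♘ ♗ ♕ · ♗ ♘ ♖│1
  ─────────────────
  a b c d e f g h


4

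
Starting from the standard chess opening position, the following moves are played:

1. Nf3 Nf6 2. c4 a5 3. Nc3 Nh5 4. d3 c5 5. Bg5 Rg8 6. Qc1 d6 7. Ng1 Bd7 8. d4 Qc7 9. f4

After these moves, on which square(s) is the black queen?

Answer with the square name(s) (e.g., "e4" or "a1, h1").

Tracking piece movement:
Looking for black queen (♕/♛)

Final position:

  a b c d e f g h
  ─────────────────
8│♜ ♞ · · ♚ ♝ ♜ ·│8
7│· ♟ ♛ ♝ ♟ ♟ ♟ ♟│7
6│· · · ♟ · · · ·│6
5│♟ · ♟ · · · ♗ ♞│5
4│· · ♙ ♙ · ♙ · ·│4
3│· · ♘ · · · · ·│3
2│♙ ♙ · · ♙ · ♙ ♙│2
1│♖ · ♕ · ♔ ♗ ♘ ♖│1
  ─────────────────
  a b c d e f g h


c7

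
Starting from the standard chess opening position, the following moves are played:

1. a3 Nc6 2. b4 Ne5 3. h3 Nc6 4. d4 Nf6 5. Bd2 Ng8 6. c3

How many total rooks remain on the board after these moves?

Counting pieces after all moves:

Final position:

  a b c d e f g h
  ─────────────────
8│♜ · ♝ ♛ ♚ ♝ ♞ ♜│8
7│♟ ♟ ♟ ♟ ♟ ♟ ♟ ♟│7
6│· · ♞ · · · · ·│6
5│· · · · · · · ·│5
4│· ♙ · ♙ · · · ·│4
3│♙ · ♙ · · · · ♙│3
2│· · · ♗ ♙ ♙ ♙ ·│2
1│♖ ♘ · ♕ ♔ ♗ ♘ ♖│1
  ─────────────────
  a b c d e f g h


4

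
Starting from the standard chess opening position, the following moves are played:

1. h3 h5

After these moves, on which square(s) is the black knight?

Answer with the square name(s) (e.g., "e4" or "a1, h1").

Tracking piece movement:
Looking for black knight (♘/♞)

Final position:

  a b c d e f g h
  ─────────────────
8│♜ ♞ ♝ ♛ ♚ ♝ ♞ ♜│8
7│♟ ♟ ♟ ♟ ♟ ♟ ♟ ·│7
6│· · · · · · · ·│6
5│· · · · · · · ♟│5
4│· · · · · · · ·│4
3│· · · · · · · ♙│3
2│♙ ♙ ♙ ♙ ♙ ♙ ♙ ·│2
1│♖ ♘ ♗ ♕ ♔ ♗ ♘ ♖│1
  ─────────────────
  a b c d e f g h


b8, g8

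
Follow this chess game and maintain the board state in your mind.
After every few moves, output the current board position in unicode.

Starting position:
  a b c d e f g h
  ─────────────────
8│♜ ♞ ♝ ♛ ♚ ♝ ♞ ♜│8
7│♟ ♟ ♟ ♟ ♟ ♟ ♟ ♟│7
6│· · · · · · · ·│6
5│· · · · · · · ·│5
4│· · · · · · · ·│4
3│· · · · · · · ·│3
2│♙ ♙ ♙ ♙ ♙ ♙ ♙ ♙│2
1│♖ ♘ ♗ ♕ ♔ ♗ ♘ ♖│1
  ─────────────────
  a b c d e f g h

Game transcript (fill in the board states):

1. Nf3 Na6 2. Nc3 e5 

  a b c d e f g h
  ─────────────────
8│♜ · ♝ ♛ ♚ ♝ ♞ ♜│8
7│♟ ♟ ♟ ♟ · ♟ ♟ ♟│7
6│♞ · · · · · · ·│6
5│· · · · ♟ · · ·│5
4│· · · · · · · ·│4
3│· · ♘ · · ♘ · ·│3
2│♙ ♙ ♙ ♙ ♙ ♙ ♙ ♙│2
1│♖ · ♗ ♕ ♔ ♗ · ♖│1
  ─────────────────
  a b c d e f g h

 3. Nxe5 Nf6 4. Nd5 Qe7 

  a b c d e f g h
  ─────────────────
8│♜ · ♝ · ♚ ♝ · ♜│8
7│♟ ♟ ♟ ♟ ♛ ♟ ♟ ♟│7
6│♞ · · · · ♞ · ·│6
5│· · · ♘ ♘ · · ·│5
4│· · · · · · · ·│4
3│· · · · · · · ·│3
2│♙ ♙ ♙ ♙ ♙ ♙ ♙ ♙│2
1│♖ · ♗ ♕ ♔ ♗ · ♖│1
  ─────────────────
  a b c d e f g h

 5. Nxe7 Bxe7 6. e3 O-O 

  a b c d e f g h
  ─────────────────
8│♜ · ♝ · · ♜ ♚ ·│8
7│♟ ♟ ♟ ♟ ♝ ♟ ♟ ♟│7
6│♞ · · · · ♞ · ·│6
5│· · · · ♘ · · ·│5
4│· · · · · · · ·│4
3│· · · · ♙ · · ·│3
2│♙ ♙ ♙ ♙ · ♙ ♙ ♙│2
1│♖ · ♗ ♕ ♔ ♗ · ♖│1
  ─────────────────
  a b c d e f g h



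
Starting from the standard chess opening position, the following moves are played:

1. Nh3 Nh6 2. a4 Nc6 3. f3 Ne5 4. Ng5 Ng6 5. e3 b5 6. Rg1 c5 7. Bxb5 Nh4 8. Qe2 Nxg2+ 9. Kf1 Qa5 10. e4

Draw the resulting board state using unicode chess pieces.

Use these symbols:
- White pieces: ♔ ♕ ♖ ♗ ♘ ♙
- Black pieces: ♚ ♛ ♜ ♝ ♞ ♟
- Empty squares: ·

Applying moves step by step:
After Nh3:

♜ ♞ ♝ ♛ ♚ ♝ ♞ ♜
♟ ♟ ♟ ♟ ♟ ♟ ♟ ♟
· · · · · · · ·
· · · · · · · ·
· · · · · · · ·
· · · · · · · ♘
♙ ♙ ♙ ♙ ♙ ♙ ♙ ♙
♖ ♘ ♗ ♕ ♔ ♗ · ♖


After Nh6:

♜ ♞ ♝ ♛ ♚ ♝ · ♜
♟ ♟ ♟ ♟ ♟ ♟ ♟ ♟
· · · · · · · ♞
· · · · · · · ·
· · · · · · · ·
· · · · · · · ♘
♙ ♙ ♙ ♙ ♙ ♙ ♙ ♙
♖ ♘ ♗ ♕ ♔ ♗ · ♖


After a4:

♜ ♞ ♝ ♛ ♚ ♝ · ♜
♟ ♟ ♟ ♟ ♟ ♟ ♟ ♟
· · · · · · · ♞
· · · · · · · ·
♙ · · · · · · ·
· · · · · · · ♘
· ♙ ♙ ♙ ♙ ♙ ♙ ♙
♖ ♘ ♗ ♕ ♔ ♗ · ♖


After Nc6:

♜ · ♝ ♛ ♚ ♝ · ♜
♟ ♟ ♟ ♟ ♟ ♟ ♟ ♟
· · ♞ · · · · ♞
· · · · · · · ·
♙ · · · · · · ·
· · · · · · · ♘
· ♙ ♙ ♙ ♙ ♙ ♙ ♙
♖ ♘ ♗ ♕ ♔ ♗ · ♖


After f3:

♜ · ♝ ♛ ♚ ♝ · ♜
♟ ♟ ♟ ♟ ♟ ♟ ♟ ♟
· · ♞ · · · · ♞
· · · · · · · ·
♙ · · · · · · ·
· · · · · ♙ · ♘
· ♙ ♙ ♙ ♙ · ♙ ♙
♖ ♘ ♗ ♕ ♔ ♗ · ♖


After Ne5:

♜ · ♝ ♛ ♚ ♝ · ♜
♟ ♟ ♟ ♟ ♟ ♟ ♟ ♟
· · · · · · · ♞
· · · · ♞ · · ·
♙ · · · · · · ·
· · · · · ♙ · ♘
· ♙ ♙ ♙ ♙ · ♙ ♙
♖ ♘ ♗ ♕ ♔ ♗ · ♖


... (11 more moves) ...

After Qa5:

♜ · ♝ · ♚ ♝ · ♜
♟ · · ♟ ♟ ♟ ♟ ♟
· · · · · · · ♞
♛ ♗ ♟ · · · ♘ ·
♙ · · · · · · ·
· · · · ♙ ♙ · ·
· ♙ ♙ ♙ ♕ · ♞ ♙
♖ ♘ ♗ · · ♔ ♖ ·


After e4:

♜ · ♝ · ♚ ♝ · ♜
♟ · · ♟ ♟ ♟ ♟ ♟
· · · · · · · ♞
♛ ♗ ♟ · · · ♘ ·
♙ · · · ♙ · · ·
· · · · · ♙ · ·
· ♙ ♙ ♙ ♕ · ♞ ♙
♖ ♘ ♗ · · ♔ ♖ ·



  a b c d e f g h
  ─────────────────
8│♜ · ♝ · ♚ ♝ · ♜│8
7│♟ · · ♟ ♟ ♟ ♟ ♟│7
6│· · · · · · · ♞│6
5│♛ ♗ ♟ · · · ♘ ·│5
4│♙ · · · ♙ · · ·│4
3│· · · · · ♙ · ·│3
2│· ♙ ♙ ♙ ♕ · ♞ ♙│2
1│♖ ♘ ♗ · · ♔ ♖ ·│1
  ─────────────────
  a b c d e f g h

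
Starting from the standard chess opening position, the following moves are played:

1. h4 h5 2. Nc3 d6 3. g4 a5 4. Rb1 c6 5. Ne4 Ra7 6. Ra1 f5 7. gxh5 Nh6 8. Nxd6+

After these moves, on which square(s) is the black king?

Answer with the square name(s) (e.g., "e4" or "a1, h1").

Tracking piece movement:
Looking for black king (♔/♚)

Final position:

  a b c d e f g h
  ─────────────────
8│· ♞ ♝ ♛ ♚ ♝ · ♜│8
7│♜ ♟ · · ♟ · ♟ ·│7
6│· · ♟ ♘ · · · ♞│6
5│♟ · · · · ♟ · ♙│5
4│· · · · · · · ♙│4
3│· · · · · · · ·│3
2│♙ ♙ ♙ ♙ ♙ ♙ · ·│2
1│♖ · ♗ ♕ ♔ ♗ ♘ ♖│1
  ─────────────────
  a b c d e f g h


e8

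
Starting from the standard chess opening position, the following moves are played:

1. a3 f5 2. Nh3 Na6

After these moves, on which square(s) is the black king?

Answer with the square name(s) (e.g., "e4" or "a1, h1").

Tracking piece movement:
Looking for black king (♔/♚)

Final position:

  a b c d e f g h
  ─────────────────
8│♜ · ♝ ♛ ♚ ♝ ♞ ♜│8
7│♟ ♟ ♟ ♟ ♟ · ♟ ♟│7
6│♞ · · · · · · ·│6
5│· · · · · ♟ · ·│5
4│· · · · · · · ·│4
3│♙ · · · · · · ♘│3
2│· ♙ ♙ ♙ ♙ ♙ ♙ ♙│2
1│♖ ♘ ♗ ♕ ♔ ♗ · ♖│1
  ─────────────────
  a b c d e f g h


e8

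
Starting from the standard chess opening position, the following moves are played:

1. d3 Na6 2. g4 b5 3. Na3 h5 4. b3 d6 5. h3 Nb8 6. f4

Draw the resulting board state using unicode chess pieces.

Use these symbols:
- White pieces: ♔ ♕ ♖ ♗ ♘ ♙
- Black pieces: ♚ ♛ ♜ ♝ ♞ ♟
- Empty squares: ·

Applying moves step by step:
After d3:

♜ ♞ ♝ ♛ ♚ ♝ ♞ ♜
♟ ♟ ♟ ♟ ♟ ♟ ♟ ♟
· · · · · · · ·
· · · · · · · ·
· · · · · · · ·
· · · ♙ · · · ·
♙ ♙ ♙ · ♙ ♙ ♙ ♙
♖ ♘ ♗ ♕ ♔ ♗ ♘ ♖


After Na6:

♜ · ♝ ♛ ♚ ♝ ♞ ♜
♟ ♟ ♟ ♟ ♟ ♟ ♟ ♟
♞ · · · · · · ·
· · · · · · · ·
· · · · · · · ·
· · · ♙ · · · ·
♙ ♙ ♙ · ♙ ♙ ♙ ♙
♖ ♘ ♗ ♕ ♔ ♗ ♘ ♖


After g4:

♜ · ♝ ♛ ♚ ♝ ♞ ♜
♟ ♟ ♟ ♟ ♟ ♟ ♟ ♟
♞ · · · · · · ·
· · · · · · · ·
· · · · · · ♙ ·
· · · ♙ · · · ·
♙ ♙ ♙ · ♙ ♙ · ♙
♖ ♘ ♗ ♕ ♔ ♗ ♘ ♖


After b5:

♜ · ♝ ♛ ♚ ♝ ♞ ♜
♟ · ♟ ♟ ♟ ♟ ♟ ♟
♞ · · · · · · ·
· ♟ · · · · · ·
· · · · · · ♙ ·
· · · ♙ · · · ·
♙ ♙ ♙ · ♙ ♙ · ♙
♖ ♘ ♗ ♕ ♔ ♗ ♘ ♖


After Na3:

♜ · ♝ ♛ ♚ ♝ ♞ ♜
♟ · ♟ ♟ ♟ ♟ ♟ ♟
♞ · · · · · · ·
· ♟ · · · · · ·
· · · · · · ♙ ·
♘ · · ♙ · · · ·
♙ ♙ ♙ · ♙ ♙ · ♙
♖ · ♗ ♕ ♔ ♗ ♘ ♖


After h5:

♜ · ♝ ♛ ♚ ♝ ♞ ♜
♟ · ♟ ♟ ♟ ♟ ♟ ·
♞ · · · · · · ·
· ♟ · · · · · ♟
· · · · · · ♙ ·
♘ · · ♙ · · · ·
♙ ♙ ♙ · ♙ ♙ · ♙
♖ · ♗ ♕ ♔ ♗ ♘ ♖


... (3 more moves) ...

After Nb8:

♜ ♞ ♝ ♛ ♚ ♝ ♞ ♜
♟ · ♟ · ♟ ♟ ♟ ·
· · · ♟ · · · ·
· ♟ · · · · · ♟
· · · · · · ♙ ·
♘ ♙ · ♙ · · · ♙
♙ · ♙ · ♙ ♙ · ·
♖ · ♗ ♕ ♔ ♗ ♘ ♖


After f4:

♜ ♞ ♝ ♛ ♚ ♝ ♞ ♜
♟ · ♟ · ♟ ♟ ♟ ·
· · · ♟ · · · ·
· ♟ · · · · · ♟
· · · · · ♙ ♙ ·
♘ ♙ · ♙ · · · ♙
♙ · ♙ · ♙ · · ·
♖ · ♗ ♕ ♔ ♗ ♘ ♖



  a b c d e f g h
  ─────────────────
8│♜ ♞ ♝ ♛ ♚ ♝ ♞ ♜│8
7│♟ · ♟ · ♟ ♟ ♟ ·│7
6│· · · ♟ · · · ·│6
5│· ♟ · · · · · ♟│5
4│· · · · · ♙ ♙ ·│4
3│♘ ♙ · ♙ · · · ♙│3
2│♙ · ♙ · ♙ · · ·│2
1│♖ · ♗ ♕ ♔ ♗ ♘ ♖│1
  ─────────────────
  a b c d e f g h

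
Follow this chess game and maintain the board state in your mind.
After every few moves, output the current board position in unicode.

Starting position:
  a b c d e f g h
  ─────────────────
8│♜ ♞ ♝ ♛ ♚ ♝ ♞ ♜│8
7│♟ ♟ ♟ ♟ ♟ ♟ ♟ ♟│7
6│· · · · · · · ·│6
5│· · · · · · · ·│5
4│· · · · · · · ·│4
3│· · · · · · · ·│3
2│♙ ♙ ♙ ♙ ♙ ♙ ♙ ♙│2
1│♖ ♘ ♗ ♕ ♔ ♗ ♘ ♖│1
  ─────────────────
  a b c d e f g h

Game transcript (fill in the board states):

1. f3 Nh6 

  a b c d e f g h
  ─────────────────
8│♜ ♞ ♝ ♛ ♚ ♝ · ♜│8
7│♟ ♟ ♟ ♟ ♟ ♟ ♟ ♟│7
6│· · · · · · · ♞│6
5│· · · · · · · ·│5
4│· · · · · · · ·│4
3│· · · · · ♙ · ·│3
2│♙ ♙ ♙ ♙ ♙ · ♙ ♙│2
1│♖ ♘ ♗ ♕ ♔ ♗ ♘ ♖│1
  ─────────────────
  a b c d e f g h

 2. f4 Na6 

  a b c d e f g h
  ─────────────────
8│♜ · ♝ ♛ ♚ ♝ · ♜│8
7│♟ ♟ ♟ ♟ ♟ ♟ ♟ ♟│7
6│♞ · · · · · · ♞│6
5│· · · · · · · ·│5
4│· · · · · ♙ · ·│4
3│· · · · · · · ·│3
2│♙ ♙ ♙ ♙ ♙ · ♙ ♙│2
1│♖ ♘ ♗ ♕ ♔ ♗ ♘ ♖│1
  ─────────────────
  a b c d e f g h

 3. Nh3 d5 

  a b c d e f g h
  ─────────────────
8│♜ · ♝ ♛ ♚ ♝ · ♜│8
7│♟ ♟ ♟ · ♟ ♟ ♟ ♟│7
6│♞ · · · · · · ♞│6
5│· · · ♟ · · · ·│5
4│· · · · · ♙ · ·│4
3│· · · · · · · ♘│3
2│♙ ♙ ♙ ♙ ♙ · ♙ ♙│2
1│♖ ♘ ♗ ♕ ♔ ♗ · ♖│1
  ─────────────────
  a b c d e f g h

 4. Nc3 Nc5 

  a b c d e f g h
  ─────────────────
8│♜ · ♝ ♛ ♚ ♝ · ♜│8
7│♟ ♟ ♟ · ♟ ♟ ♟ ♟│7
6│· · · · · · · ♞│6
5│· · ♞ ♟ · · · ·│5
4│· · · · · ♙ · ·│4
3│· · ♘ · · · · ♘│3
2│♙ ♙ ♙ ♙ ♙ · ♙ ♙│2
1│♖ · ♗ ♕ ♔ ♗ · ♖│1
  ─────────────────
  a b c d e f g h

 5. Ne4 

  a b c d e f g h
  ─────────────────
8│♜ · ♝ ♛ ♚ ♝ · ♜│8
7│♟ ♟ ♟ · ♟ ♟ ♟ ♟│7
6│· · · · · · · ♞│6
5│· · ♞ ♟ · · · ·│5
4│· · · · ♘ ♙ · ·│4
3│· · · · · · · ♘│3
2│♙ ♙ ♙ ♙ ♙ · ♙ ♙│2
1│♖ · ♗ ♕ ♔ ♗ · ♖│1
  ─────────────────
  a b c d e f g h


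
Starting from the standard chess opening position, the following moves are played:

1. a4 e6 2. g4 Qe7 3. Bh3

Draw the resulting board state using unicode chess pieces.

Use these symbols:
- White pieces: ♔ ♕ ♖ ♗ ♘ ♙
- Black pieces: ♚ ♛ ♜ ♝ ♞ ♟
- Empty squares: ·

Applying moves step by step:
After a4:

♜ ♞ ♝ ♛ ♚ ♝ ♞ ♜
♟ ♟ ♟ ♟ ♟ ♟ ♟ ♟
· · · · · · · ·
· · · · · · · ·
♙ · · · · · · ·
· · · · · · · ·
· ♙ ♙ ♙ ♙ ♙ ♙ ♙
♖ ♘ ♗ ♕ ♔ ♗ ♘ ♖


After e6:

♜ ♞ ♝ ♛ ♚ ♝ ♞ ♜
♟ ♟ ♟ ♟ · ♟ ♟ ♟
· · · · ♟ · · ·
· · · · · · · ·
♙ · · · · · · ·
· · · · · · · ·
· ♙ ♙ ♙ ♙ ♙ ♙ ♙
♖ ♘ ♗ ♕ ♔ ♗ ♘ ♖


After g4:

♜ ♞ ♝ ♛ ♚ ♝ ♞ ♜
♟ ♟ ♟ ♟ · ♟ ♟ ♟
· · · · ♟ · · ·
· · · · · · · ·
♙ · · · · · ♙ ·
· · · · · · · ·
· ♙ ♙ ♙ ♙ ♙ · ♙
♖ ♘ ♗ ♕ ♔ ♗ ♘ ♖


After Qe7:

♜ ♞ ♝ · ♚ ♝ ♞ ♜
♟ ♟ ♟ ♟ ♛ ♟ ♟ ♟
· · · · ♟ · · ·
· · · · · · · ·
♙ · · · · · ♙ ·
· · · · · · · ·
· ♙ ♙ ♙ ♙ ♙ · ♙
♖ ♘ ♗ ♕ ♔ ♗ ♘ ♖


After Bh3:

♜ ♞ ♝ · ♚ ♝ ♞ ♜
♟ ♟ ♟ ♟ ♛ ♟ ♟ ♟
· · · · ♟ · · ·
· · · · · · · ·
♙ · · · · · ♙ ·
· · · · · · · ♗
· ♙ ♙ ♙ ♙ ♙ · ♙
♖ ♘ ♗ ♕ ♔ · ♘ ♖



  a b c d e f g h
  ─────────────────
8│♜ ♞ ♝ · ♚ ♝ ♞ ♜│8
7│♟ ♟ ♟ ♟ ♛ ♟ ♟ ♟│7
6│· · · · ♟ · · ·│6
5│· · · · · · · ·│5
4│♙ · · · · · ♙ ·│4
3│· · · · · · · ♗│3
2│· ♙ ♙ ♙ ♙ ♙ · ♙│2
1│♖ ♘ ♗ ♕ ♔ · ♘ ♖│1
  ─────────────────
  a b c d e f g h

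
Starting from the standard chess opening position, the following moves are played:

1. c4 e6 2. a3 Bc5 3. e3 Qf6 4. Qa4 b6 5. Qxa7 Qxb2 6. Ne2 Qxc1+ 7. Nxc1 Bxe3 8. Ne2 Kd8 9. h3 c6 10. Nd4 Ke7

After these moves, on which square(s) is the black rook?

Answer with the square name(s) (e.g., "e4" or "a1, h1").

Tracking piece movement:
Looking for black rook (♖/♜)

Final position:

  a b c d e f g h
  ─────────────────
8│♜ ♞ ♝ · · · ♞ ♜│8
7│♕ · · ♟ ♚ ♟ ♟ ♟│7
6│· ♟ ♟ · ♟ · · ·│6
5│· · · · · · · ·│5
4│· · ♙ ♘ · · · ·│4
3│♙ · · · ♝ · · ♙│3
2│· · · ♙ · ♙ ♙ ·│2
1│♖ ♘ · · ♔ ♗ · ♖│1
  ─────────────────
  a b c d e f g h


a8, h8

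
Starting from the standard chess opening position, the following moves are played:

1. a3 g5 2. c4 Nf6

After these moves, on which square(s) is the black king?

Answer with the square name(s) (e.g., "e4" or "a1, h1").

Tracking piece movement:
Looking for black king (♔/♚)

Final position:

  a b c d e f g h
  ─────────────────
8│♜ ♞ ♝ ♛ ♚ ♝ · ♜│8
7│♟ ♟ ♟ ♟ ♟ ♟ · ♟│7
6│· · · · · ♞ · ·│6
5│· · · · · · ♟ ·│5
4│· · ♙ · · · · ·│4
3│♙ · · · · · · ·│3
2│· ♙ · ♙ ♙ ♙ ♙ ♙│2
1│♖ ♘ ♗ ♕ ♔ ♗ ♘ ♖│1
  ─────────────────
  a b c d e f g h


e8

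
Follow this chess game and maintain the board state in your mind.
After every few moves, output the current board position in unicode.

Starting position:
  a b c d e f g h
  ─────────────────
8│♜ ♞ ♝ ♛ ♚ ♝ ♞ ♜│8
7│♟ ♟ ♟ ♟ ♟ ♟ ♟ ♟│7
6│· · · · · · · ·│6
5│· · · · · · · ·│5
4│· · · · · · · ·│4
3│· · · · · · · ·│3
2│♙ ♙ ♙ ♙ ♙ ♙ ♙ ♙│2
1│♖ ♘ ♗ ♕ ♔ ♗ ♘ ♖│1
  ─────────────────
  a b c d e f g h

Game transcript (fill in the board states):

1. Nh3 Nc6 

  a b c d e f g h
  ─────────────────
8│♜ · ♝ ♛ ♚ ♝ ♞ ♜│8
7│♟ ♟ ♟ ♟ ♟ ♟ ♟ ♟│7
6│· · ♞ · · · · ·│6
5│· · · · · · · ·│5
4│· · · · · · · ·│4
3│· · · · · · · ♘│3
2│♙ ♙ ♙ ♙ ♙ ♙ ♙ ♙│2
1│♖ ♘ ♗ ♕ ♔ ♗ · ♖│1
  ─────────────────
  a b c d e f g h

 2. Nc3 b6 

  a b c d e f g h
  ─────────────────
8│♜ · ♝ ♛ ♚ ♝ ♞ ♜│8
7│♟ · ♟ ♟ ♟ ♟ ♟ ♟│7
6│· ♟ ♞ · · · · ·│6
5│· · · · · · · ·│5
4│· · · · · · · ·│4
3│· · ♘ · · · · ♘│3
2│♙ ♙ ♙ ♙ ♙ ♙ ♙ ♙│2
1│♖ · ♗ ♕ ♔ ♗ · ♖│1
  ─────────────────
  a b c d e f g h

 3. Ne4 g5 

  a b c d e f g h
  ─────────────────
8│♜ · ♝ ♛ ♚ ♝ ♞ ♜│8
7│♟ · ♟ ♟ ♟ ♟ · ♟│7
6│· ♟ ♞ · · · · ·│6
5│· · · · · · ♟ ·│5
4│· · · · ♘ · · ·│4
3│· · · · · · · ♘│3
2│♙ ♙ ♙ ♙ ♙ ♙ ♙ ♙│2
1│♖ · ♗ ♕ ♔ ♗ · ♖│1
  ─────────────────
  a b c d e f g h

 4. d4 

  a b c d e f g h
  ─────────────────
8│♜ · ♝ ♛ ♚ ♝ ♞ ♜│8
7│♟ · ♟ ♟ ♟ ♟ · ♟│7
6│· ♟ ♞ · · · · ·│6
5│· · · · · · ♟ ·│5
4│· · · ♙ ♘ · · ·│4
3│· · · · · · · ♘│3
2│♙ ♙ ♙ · ♙ ♙ ♙ ♙│2
1│♖ · ♗ ♕ ♔ ♗ · ♖│1
  ─────────────────
  a b c d e f g h


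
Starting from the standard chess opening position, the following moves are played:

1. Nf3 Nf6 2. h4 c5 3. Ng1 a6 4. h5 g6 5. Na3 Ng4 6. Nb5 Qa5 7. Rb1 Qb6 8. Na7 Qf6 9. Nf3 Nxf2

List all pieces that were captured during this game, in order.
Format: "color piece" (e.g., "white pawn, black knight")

Tracking captures:
  Nxf2: captured white pawn

white pawn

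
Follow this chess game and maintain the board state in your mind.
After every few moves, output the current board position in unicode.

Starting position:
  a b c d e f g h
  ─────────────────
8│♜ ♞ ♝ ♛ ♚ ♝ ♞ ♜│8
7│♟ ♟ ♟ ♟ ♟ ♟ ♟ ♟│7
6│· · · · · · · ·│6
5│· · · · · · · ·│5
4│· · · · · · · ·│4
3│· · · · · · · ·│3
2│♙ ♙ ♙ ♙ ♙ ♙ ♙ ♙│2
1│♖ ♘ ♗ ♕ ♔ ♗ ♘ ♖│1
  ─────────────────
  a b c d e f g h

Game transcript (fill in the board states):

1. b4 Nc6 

  a b c d e f g h
  ─────────────────
8│♜ · ♝ ♛ ♚ ♝ ♞ ♜│8
7│♟ ♟ ♟ ♟ ♟ ♟ ♟ ♟│7
6│· · ♞ · · · · ·│6
5│· · · · · · · ·│5
4│· ♙ · · · · · ·│4
3│· · · · · · · ·│3
2│♙ · ♙ ♙ ♙ ♙ ♙ ♙│2
1│♖ ♘ ♗ ♕ ♔ ♗ ♘ ♖│1
  ─────────────────
  a b c d e f g h

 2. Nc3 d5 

  a b c d e f g h
  ─────────────────
8│♜ · ♝ ♛ ♚ ♝ ♞ ♜│8
7│♟ ♟ ♟ · ♟ ♟ ♟ ♟│7
6│· · ♞ · · · · ·│6
5│· · · ♟ · · · ·│5
4│· ♙ · · · · · ·│4
3│· · ♘ · · · · ·│3
2│♙ · ♙ ♙ ♙ ♙ ♙ ♙│2
1│♖ · ♗ ♕ ♔ ♗ ♘ ♖│1
  ─────────────────
  a b c d e f g h

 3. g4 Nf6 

  a b c d e f g h
  ─────────────────
8│♜ · ♝ ♛ ♚ ♝ · ♜│8
7│♟ ♟ ♟ · ♟ ♟ ♟ ♟│7
6│· · ♞ · · ♞ · ·│6
5│· · · ♟ · · · ·│5
4│· ♙ · · · · ♙ ·│4
3│· · ♘ · · · · ·│3
2│♙ · ♙ ♙ ♙ ♙ · ♙│2
1│♖ · ♗ ♕ ♔ ♗ ♘ ♖│1
  ─────────────────
  a b c d e f g h

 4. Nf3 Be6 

  a b c d e f g h
  ─────────────────
8│♜ · · ♛ ♚ ♝ · ♜│8
7│♟ ♟ ♟ · ♟ ♟ ♟ ♟│7
6│· · ♞ · ♝ ♞ · ·│6
5│· · · ♟ · · · ·│5
4│· ♙ · · · · ♙ ·│4
3│· · ♘ · · ♘ · ·│3
2│♙ · ♙ ♙ ♙ ♙ · ♙│2
1│♖ · ♗ ♕ ♔ ♗ · ♖│1
  ─────────────────
  a b c d e f g h

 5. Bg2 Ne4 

  a b c d e f g h
  ─────────────────
8│♜ · · ♛ ♚ ♝ · ♜│8
7│♟ ♟ ♟ · ♟ ♟ ♟ ♟│7
6│· · ♞ · ♝ · · ·│6
5│· · · ♟ · · · ·│5
4│· ♙ · · ♞ · ♙ ·│4
3│· · ♘ · · ♘ · ·│3
2│♙ · ♙ ♙ ♙ ♙ ♗ ♙│2
1│♖ · ♗ ♕ ♔ · · ♖│1
  ─────────────────
  a b c d e f g h



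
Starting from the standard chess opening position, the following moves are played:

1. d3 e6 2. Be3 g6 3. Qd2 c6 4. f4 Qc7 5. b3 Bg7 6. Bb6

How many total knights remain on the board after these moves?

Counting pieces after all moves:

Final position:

  a b c d e f g h
  ─────────────────
8│♜ ♞ ♝ · ♚ · ♞ ♜│8
7│♟ ♟ ♛ ♟ · ♟ ♝ ♟│7
6│· ♗ ♟ · ♟ · ♟ ·│6
5│· · · · · · · ·│5
4│· · · · · ♙ · ·│4
3│· ♙ · ♙ · · · ·│3
2│♙ · ♙ ♕ ♙ · ♙ ♙│2
1│♖ ♘ · · ♔ ♗ ♘ ♖│1
  ─────────────────
  a b c d e f g h


4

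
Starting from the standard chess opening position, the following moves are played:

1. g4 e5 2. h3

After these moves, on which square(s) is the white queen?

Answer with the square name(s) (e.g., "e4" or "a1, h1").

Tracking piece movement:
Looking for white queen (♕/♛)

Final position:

  a b c d e f g h
  ─────────────────
8│♜ ♞ ♝ ♛ ♚ ♝ ♞ ♜│8
7│♟ ♟ ♟ ♟ · ♟ ♟ ♟│7
6│· · · · · · · ·│6
5│· · · · ♟ · · ·│5
4│· · · · · · ♙ ·│4
3│· · · · · · · ♙│3
2│♙ ♙ ♙ ♙ ♙ ♙ · ·│2
1│♖ ♘ ♗ ♕ ♔ ♗ ♘ ♖│1
  ─────────────────
  a b c d e f g h


d1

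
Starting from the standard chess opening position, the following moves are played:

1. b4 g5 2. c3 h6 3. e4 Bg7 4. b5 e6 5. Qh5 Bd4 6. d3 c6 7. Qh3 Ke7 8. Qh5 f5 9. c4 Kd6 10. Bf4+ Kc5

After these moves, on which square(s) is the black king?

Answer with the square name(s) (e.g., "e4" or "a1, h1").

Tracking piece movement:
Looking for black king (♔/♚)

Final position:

  a b c d e f g h
  ─────────────────
8│♜ ♞ ♝ ♛ · · ♞ ♜│8
7│♟ ♟ · ♟ · · · ·│7
6│· · ♟ · ♟ · · ♟│6
5│· ♙ ♚ · · ♟ ♟ ♕│5
4│· · ♙ ♝ ♙ ♗ · ·│4
3│· · · ♙ · · · ·│3
2│♙ · · · · ♙ ♙ ♙│2
1│♖ ♘ · · ♔ ♗ ♘ ♖│1
  ─────────────────
  a b c d e f g h


c5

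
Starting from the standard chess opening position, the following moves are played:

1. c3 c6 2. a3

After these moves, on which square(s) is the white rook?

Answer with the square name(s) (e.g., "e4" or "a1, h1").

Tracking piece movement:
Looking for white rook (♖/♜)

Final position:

  a b c d e f g h
  ─────────────────
8│♜ ♞ ♝ ♛ ♚ ♝ ♞ ♜│8
7│♟ ♟ · ♟ ♟ ♟ ♟ ♟│7
6│· · ♟ · · · · ·│6
5│· · · · · · · ·│5
4│· · · · · · · ·│4
3│♙ · ♙ · · · · ·│3
2│· ♙ · ♙ ♙ ♙ ♙ ♙│2
1│♖ ♘ ♗ ♕ ♔ ♗ ♘ ♖│1
  ─────────────────
  a b c d e f g h


a1, h1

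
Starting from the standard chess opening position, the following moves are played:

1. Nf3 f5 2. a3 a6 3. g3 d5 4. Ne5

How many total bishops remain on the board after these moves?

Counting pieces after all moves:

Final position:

  a b c d e f g h
  ─────────────────
8│♜ ♞ ♝ ♛ ♚ ♝ ♞ ♜│8
7│· ♟ ♟ · ♟ · ♟ ♟│7
6│♟ · · · · · · ·│6
5│· · · ♟ ♘ ♟ · ·│5
4│· · · · · · · ·│4
3│♙ · · · · · ♙ ·│3
2│· ♙ ♙ ♙ ♙ ♙ · ♙│2
1│♖ ♘ ♗ ♕ ♔ ♗ · ♖│1
  ─────────────────
  a b c d e f g h


4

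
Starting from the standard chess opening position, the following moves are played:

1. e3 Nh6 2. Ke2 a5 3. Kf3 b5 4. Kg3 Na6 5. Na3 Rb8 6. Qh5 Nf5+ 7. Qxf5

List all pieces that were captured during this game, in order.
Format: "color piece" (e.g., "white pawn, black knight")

Tracking captures:
  Qxf5: captured black knight

black knight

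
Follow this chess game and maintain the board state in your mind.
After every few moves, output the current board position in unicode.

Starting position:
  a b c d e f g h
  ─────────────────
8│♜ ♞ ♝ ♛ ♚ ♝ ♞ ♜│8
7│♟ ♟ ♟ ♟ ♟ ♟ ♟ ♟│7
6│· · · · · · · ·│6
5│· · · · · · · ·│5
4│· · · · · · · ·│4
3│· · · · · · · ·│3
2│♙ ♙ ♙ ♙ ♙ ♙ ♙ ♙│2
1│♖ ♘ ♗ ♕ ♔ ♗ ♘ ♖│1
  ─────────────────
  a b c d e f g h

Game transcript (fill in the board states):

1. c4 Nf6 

  a b c d e f g h
  ─────────────────
8│♜ ♞ ♝ ♛ ♚ ♝ · ♜│8
7│♟ ♟ ♟ ♟ ♟ ♟ ♟ ♟│7
6│· · · · · ♞ · ·│6
5│· · · · · · · ·│5
4│· · ♙ · · · · ·│4
3│· · · · · · · ·│3
2│♙ ♙ · ♙ ♙ ♙ ♙ ♙│2
1│♖ ♘ ♗ ♕ ♔ ♗ ♘ ♖│1
  ─────────────────
  a b c d e f g h

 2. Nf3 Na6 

  a b c d e f g h
  ─────────────────
8│♜ · ♝ ♛ ♚ ♝ · ♜│8
7│♟ ♟ ♟ ♟ ♟ ♟ ♟ ♟│7
6│♞ · · · · ♞ · ·│6
5│· · · · · · · ·│5
4│· · ♙ · · · · ·│4
3│· · · · · ♘ · ·│3
2│♙ ♙ · ♙ ♙ ♙ ♙ ♙│2
1│♖ ♘ ♗ ♕ ♔ ♗ · ♖│1
  ─────────────────
  a b c d e f g h

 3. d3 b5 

  a b c d e f g h
  ─────────────────
8│♜ · ♝ ♛ ♚ ♝ · ♜│8
7│♟ · ♟ ♟ ♟ ♟ ♟ ♟│7
6│♞ · · · · ♞ · ·│6
5│· ♟ · · · · · ·│5
4│· · ♙ · · · · ·│4
3│· · · ♙ · ♘ · ·│3
2│♙ ♙ · · ♙ ♙ ♙ ♙│2
1│♖ ♘ ♗ ♕ ♔ ♗ · ♖│1
  ─────────────────
  a b c d e f g h

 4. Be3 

  a b c d e f g h
  ─────────────────
8│♜ · ♝ ♛ ♚ ♝ · ♜│8
7│♟ · ♟ ♟ ♟ ♟ ♟ ♟│7
6│♞ · · · · ♞ · ·│6
5│· ♟ · · · · · ·│5
4│· · ♙ · · · · ·│4
3│· · · ♙ ♗ ♘ · ·│3
2│♙ ♙ · · ♙ ♙ ♙ ♙│2
1│♖ ♘ · ♕ ♔ ♗ · ♖│1
  ─────────────────
  a b c d e f g h
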